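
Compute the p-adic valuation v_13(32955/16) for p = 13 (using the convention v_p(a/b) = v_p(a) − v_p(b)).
v_13(32955/16) = 3

Factor powers of 13 from the numerator and denominator of the reduced fraction: 32955 = 13^3 · 15 and 16 = 13^0 · 16. Apply v_p(a/b) = v_p(a) − v_p(b): v_13(32955/16) = 3 − 0 = 3.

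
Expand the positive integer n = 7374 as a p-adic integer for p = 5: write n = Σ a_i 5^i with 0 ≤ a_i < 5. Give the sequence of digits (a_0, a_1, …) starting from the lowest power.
(a_0, a_1, …) = (4, 4, 4, 3, 1, 2)

Repeated division by 5 gives the digits low-to-high: 7374 = 4 + 4·5^1 + 4·5^2 + 3·5^3 + 1·5^4 + 2·5^5. Digit sequence: (4, 4, 4, 3, 1, 2).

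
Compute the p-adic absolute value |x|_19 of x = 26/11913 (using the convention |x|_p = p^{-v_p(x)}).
|26/11913|_19 = 361

Step 1 — compute v_19(x) by factoring powers of 19 out of the numerator and denominator: v_19(26/11913) = -2. Step 2 — apply |x|_p = p^{-v_p(x)} = 19^{2} = 361.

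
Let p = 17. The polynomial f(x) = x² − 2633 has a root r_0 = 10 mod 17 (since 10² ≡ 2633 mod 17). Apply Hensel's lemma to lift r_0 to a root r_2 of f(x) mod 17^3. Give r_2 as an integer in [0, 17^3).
r_2 = 3359 (mod 4913)

Hensel's recurrence: r_{i+1} = r_i − f(r_i)·(f′(r_i))^{-1} mod 17^{i+2}, with f′(x) = 2x. Iterate:
  r_0 = 10 (mod 17)
  r_1 = 180 (mod 289)
  r_2 = 3359 (mod 4913)
Final: r_2 = 3359, and one checks f(r_2) ≡ 0 mod 17^3.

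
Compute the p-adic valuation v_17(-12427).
v_17(-12427) = 2

v_17(n) is the largest exponent k such that 17^k divides n. Factor out: -12427 = -17^2 · 43. (Sign doesn't affect v_p.) So v_17(-12427) = 2.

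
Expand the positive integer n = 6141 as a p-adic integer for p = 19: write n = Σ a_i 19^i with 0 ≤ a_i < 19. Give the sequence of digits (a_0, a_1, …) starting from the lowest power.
(a_0, a_1, …) = (4, 0, 17)

Repeated division by 19 gives the digits low-to-high: 6141 = 4 + 17·19^2. Digit sequence: (4, 0, 17).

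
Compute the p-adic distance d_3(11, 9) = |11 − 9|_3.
d_3(11, 9) = 1

Step 1 — x − y = 11 − 9 = 2. Step 2 — v_3(2) = 0 (factor: 2 = (3^0 · 2); the sign does not affect v_p). Step 3 — |x − y|_3 = 3^{0} = 1.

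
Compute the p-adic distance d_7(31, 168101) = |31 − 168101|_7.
d_7(31, 168101) = 1/16807

Step 1 — x − y = 31 − 168101 = -168070. Step 2 — v_7(-168070) = 5 (factor: -168070 = −(7^5 · 10); the sign does not affect v_p). Step 3 — |x − y|_7 = 7^{-5} = 1/16807.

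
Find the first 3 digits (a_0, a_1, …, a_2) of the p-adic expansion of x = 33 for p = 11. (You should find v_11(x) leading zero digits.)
(a_0, …, a_2) = (0, 3, 0)

v_11(33) = 1, so a_0 = ... = a_0 = 0. Factor out: x = 11^1 · u with u = 3 a unit in ℤ_11. Expand u iteratively via a_{v+i} = u_i mod 11, u_{i+1} = (u_i − a_{v+i})/11:
  u_0 = 3;  a_1 = 3;  u_1 = (u_0 − 3)/11 = 0
  u_1 = 0;  a_2 = 0;  u_2 = (u_1 − 0)/11 = 0
Digits: (0, 3, 0).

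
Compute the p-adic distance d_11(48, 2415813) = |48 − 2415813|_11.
d_11(48, 2415813) = 1/161051

Step 1 — x − y = 48 − 2415813 = -2415765. Step 2 — v_11(-2415765) = 5 (factor: -2415765 = −(11^5 · 15); the sign does not affect v_p). Step 3 — |x − y|_11 = 11^{-5} = 1/161051.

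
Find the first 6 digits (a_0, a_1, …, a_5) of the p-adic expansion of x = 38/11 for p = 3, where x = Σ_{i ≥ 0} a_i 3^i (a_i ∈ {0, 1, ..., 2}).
(a_0, …, a_5) = (1, 0, 0, 2, 1, 0)

v_3(38/11) = 0 (numerator and denominator both coprime to 3), so x ∈ ℤ_3^×. Compute digits iteratively via a_i = x_i mod 3, x_{i+1} = (x_i − a_i)/3, with x_0 = x:
  x_0 = 38/11;  a_0 = 1;  x_1 = (x_0 − 1)/3 = 9/11
  x_1 = 9/11;  a_1 = 0;  x_2 = (x_1 − 0)/3 = 3/11
  x_2 = 3/11;  a_2 = 0;  x_3 = (x_2 − 0)/3 = 1/11
  x_3 = 1/11;  a_3 = 2;  x_4 = (x_3 − 2)/3 = -7/11
  x_4 = -7/11;  a_4 = 1;  x_5 = (x_4 − 1)/3 = -6/11
  x_5 = -6/11;  a_5 = 0;  x_6 = (x_5 − 0)/3 = -2/11
Digits: (1, 0, 0, 2, 1, 0).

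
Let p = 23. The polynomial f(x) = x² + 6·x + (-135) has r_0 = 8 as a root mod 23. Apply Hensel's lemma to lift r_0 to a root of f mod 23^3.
r_2 = 12152 (mod 12167)

Hensel: r_{i+1} = r_i − f(r_i)·(f′(r_i))^{-1} mod 23^{i+2}, f′(x) = 2x + 6. Iterate:
  r_0 = 8 (mod 23)
  r_1 = 514 (mod 529)
  r_2 = 12152 (mod 12167)
Final: r = 12152 satisfies f(r) ≡ 0 mod 23^3.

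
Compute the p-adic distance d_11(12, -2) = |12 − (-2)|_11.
d_11(12, -2) = 1

Step 1 — x − y = 12 − (-2) = 14. Step 2 — v_11(14) = 0 (factor: 14 = (11^0 · 14); the sign does not affect v_p). Step 3 — |x − y|_11 = 11^{0} = 1.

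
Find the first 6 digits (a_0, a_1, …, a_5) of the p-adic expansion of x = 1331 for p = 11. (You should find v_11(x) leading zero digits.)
(a_0, …, a_5) = (0, 0, 0, 1, 0, 0)

v_11(1331) = 3, so a_0 = ... = a_2 = 0. Factor out: x = 11^3 · u with u = 1 a unit in ℤ_11. Expand u iteratively via a_{v+i} = u_i mod 11, u_{i+1} = (u_i − a_{v+i})/11:
  u_0 = 1;  a_3 = 1;  u_1 = (u_0 − 1)/11 = 0
  u_1 = 0;  a_4 = 0;  u_2 = (u_1 − 0)/11 = 0
  u_2 = 0;  a_5 = 0;  u_3 = (u_2 − 0)/11 = 0
Digits: (0, 0, 0, 1, 0, 0).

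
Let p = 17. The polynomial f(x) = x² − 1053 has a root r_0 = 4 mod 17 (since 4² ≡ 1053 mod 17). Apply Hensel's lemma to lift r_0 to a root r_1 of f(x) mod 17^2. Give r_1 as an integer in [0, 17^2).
r_1 = 242 (mod 289)

Hensel's recurrence: r_{i+1} = r_i − f(r_i)·(f′(r_i))^{-1} mod 17^{i+2}, with f′(x) = 2x. Iterate:
  r_0 = 4 (mod 17)
  r_1 = 242 (mod 289)
Final: r_1 = 242, and one checks f(r_1) ≡ 0 mod 17^2.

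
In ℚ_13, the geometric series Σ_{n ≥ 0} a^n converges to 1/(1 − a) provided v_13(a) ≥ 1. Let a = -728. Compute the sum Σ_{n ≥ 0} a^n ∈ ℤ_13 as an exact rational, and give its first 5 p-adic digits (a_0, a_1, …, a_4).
Σ a^n = 1/(1 − a) = 1/729;  first 5 digits = (1, 9, 11, 7, 12)

v_13(a) = 1 ≥ 1, so the series converges in ℤ_13 to 1/(1 − a) = 1/(1 − (-728)) = 1/729. Expand this rational in ℤ_13: compute digits iteratively via d_i = x_i mod 13, x_{i+1} = (x_i − d_i)/13. The first 5 digits are (1, 9, 11, 7, 12).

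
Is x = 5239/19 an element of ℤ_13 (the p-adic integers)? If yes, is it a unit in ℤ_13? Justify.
x ∈ ℤ_13 but not a unit; v_13(x) = 2 > 0

ℤ_13 = {x ∈ ℚ_13 : v_13(x) ≥ 0} and ℤ_13^× = {x ∈ ℤ_13 : v_13(x) = 0}. Here v_13(5239/19) = v_13(num) − v_13(den) = 2; compare against these criteria.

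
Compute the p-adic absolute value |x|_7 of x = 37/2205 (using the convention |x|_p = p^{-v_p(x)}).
|37/2205|_7 = 49

Step 1 — compute v_7(x) by factoring powers of 7 out of the numerator and denominator: v_7(37/2205) = -2. Step 2 — apply |x|_p = p^{-v_p(x)} = 7^{2} = 49.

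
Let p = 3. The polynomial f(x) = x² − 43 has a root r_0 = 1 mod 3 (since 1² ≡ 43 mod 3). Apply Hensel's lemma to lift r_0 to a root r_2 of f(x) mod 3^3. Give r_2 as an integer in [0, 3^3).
r_2 = 4 (mod 27)

Hensel's recurrence: r_{i+1} = r_i − f(r_i)·(f′(r_i))^{-1} mod 3^{i+2}, with f′(x) = 2x. Iterate:
  r_0 = 1 (mod 3)
  r_1 = 4 (mod 9)
  r_2 = 4 (mod 27)
Final: r_2 = 4, and one checks f(r_2) ≡ 0 mod 3^3.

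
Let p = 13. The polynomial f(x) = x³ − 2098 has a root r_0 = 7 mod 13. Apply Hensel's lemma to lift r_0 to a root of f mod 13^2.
r_1 = 150 (mod 169)

Hensel: r_{i+1} = r_i − f(r_i)/f′(r_i) mod 13^{i+2}, where f′(x) = 3x². Iterate:
  r_0 = 7 (mod 13)
  r_1 = 150 (mod 169)
Final: r = 150 with f(r) ≡ 0 mod 13^2.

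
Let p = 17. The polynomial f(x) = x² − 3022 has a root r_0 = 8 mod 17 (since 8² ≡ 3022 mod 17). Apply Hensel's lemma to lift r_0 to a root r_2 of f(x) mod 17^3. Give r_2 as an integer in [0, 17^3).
r_2 = 518 (mod 4913)

Hensel's recurrence: r_{i+1} = r_i − f(r_i)·(f′(r_i))^{-1} mod 17^{i+2}, with f′(x) = 2x. Iterate:
  r_0 = 8 (mod 17)
  r_1 = 229 (mod 289)
  r_2 = 518 (mod 4913)
Final: r_2 = 518, and one checks f(r_2) ≡ 0 mod 17^3.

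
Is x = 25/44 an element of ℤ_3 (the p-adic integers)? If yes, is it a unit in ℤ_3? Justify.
x ∈ ℤ_3^× (unit); v_3(x) = 0

ℤ_3 = {x ∈ ℚ_3 : v_3(x) ≥ 0} and ℤ_3^× = {x ∈ ℤ_3 : v_3(x) = 0}. Here v_3(25/44) = v_3(num) − v_3(den) = 0; compare against these criteria.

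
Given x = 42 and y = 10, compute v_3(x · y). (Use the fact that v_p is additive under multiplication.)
v_3(420) = 1

v_p(x) = 1 (factor: 42 = 3^1 · 14); v_p(y) = 0 (factor: 10 = 3^0 · 10). Additivity: v_p(xy) = v_p(x) + v_p(y) = 1 + 0 = 1. (Direct check: xy = 420 = 3^1 · (140).)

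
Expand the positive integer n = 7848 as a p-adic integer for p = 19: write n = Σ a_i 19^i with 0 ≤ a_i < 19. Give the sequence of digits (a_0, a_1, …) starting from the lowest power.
(a_0, a_1, …) = (1, 14, 2, 1)

Repeated division by 19 gives the digits low-to-high: 7848 = 1 + 14·19^1 + 2·19^2 + 1·19^3. Digit sequence: (1, 14, 2, 1).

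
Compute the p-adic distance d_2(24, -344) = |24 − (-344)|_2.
d_2(24, -344) = 1/16

Step 1 — x − y = 24 − (-344) = 368. Step 2 — v_2(368) = 4 (factor: 368 = (2^4 · 23); the sign does not affect v_p). Step 3 — |x − y|_2 = 2^{-4} = 1/16.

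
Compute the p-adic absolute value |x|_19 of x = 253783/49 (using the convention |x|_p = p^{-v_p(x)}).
|253783/49|_19 = 1/6859

Step 1 — compute v_19(x) by factoring powers of 19 out of the numerator and denominator: v_19(253783/49) = 3. Step 2 — apply |x|_p = p^{-v_p(x)} = 19^{-3} = 1/6859.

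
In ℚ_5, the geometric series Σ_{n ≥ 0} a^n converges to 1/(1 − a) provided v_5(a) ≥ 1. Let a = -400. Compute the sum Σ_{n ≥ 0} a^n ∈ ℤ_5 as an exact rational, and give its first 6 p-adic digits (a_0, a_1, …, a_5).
Σ a^n = 1/(1 − a) = 1/401;  first 6 digits = (1, 0, 4, 1, 0, 1)

v_5(a) = 2 ≥ 1, so the series converges in ℤ_5 to 1/(1 − a) = 1/(1 − (-400)) = 1/401. Expand this rational in ℤ_5: compute digits iteratively via d_i = x_i mod 5, x_{i+1} = (x_i − d_i)/5. The first 6 digits are (1, 0, 4, 1, 0, 1).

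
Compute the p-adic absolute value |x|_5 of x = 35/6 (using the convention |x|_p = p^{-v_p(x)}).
|35/6|_5 = 1/5

Step 1 — compute v_5(x) by factoring powers of 5 out of the numerator and denominator: v_5(35/6) = 1. Step 2 — apply |x|_p = p^{-v_p(x)} = 5^{-1} = 1/5.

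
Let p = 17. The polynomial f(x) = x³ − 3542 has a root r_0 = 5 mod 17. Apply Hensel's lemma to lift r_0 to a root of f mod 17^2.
r_1 = 39 (mod 289)

Hensel: r_{i+1} = r_i − f(r_i)/f′(r_i) mod 17^{i+2}, where f′(x) = 3x². Iterate:
  r_0 = 5 (mod 17)
  r_1 = 39 (mod 289)
Final: r = 39 with f(r) ≡ 0 mod 17^2.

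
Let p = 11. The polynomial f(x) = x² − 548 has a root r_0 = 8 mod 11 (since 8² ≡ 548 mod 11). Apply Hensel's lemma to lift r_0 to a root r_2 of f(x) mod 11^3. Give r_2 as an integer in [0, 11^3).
r_2 = 371 (mod 1331)

Hensel's recurrence: r_{i+1} = r_i − f(r_i)·(f′(r_i))^{-1} mod 11^{i+2}, with f′(x) = 2x. Iterate:
  r_0 = 8 (mod 11)
  r_1 = 8 (mod 121)
  r_2 = 371 (mod 1331)
Final: r_2 = 371, and one checks f(r_2) ≡ 0 mod 11^3.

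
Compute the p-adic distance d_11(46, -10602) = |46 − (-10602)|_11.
d_11(46, -10602) = 1/1331

Step 1 — x − y = 46 − (-10602) = 10648. Step 2 — v_11(10648) = 3 (factor: 10648 = (11^3 · 8); the sign does not affect v_p). Step 3 — |x − y|_11 = 11^{-3} = 1/1331.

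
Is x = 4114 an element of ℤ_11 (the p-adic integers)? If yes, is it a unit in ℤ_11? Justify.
x ∈ ℤ_11 but not a unit; v_11(x) = 2 > 0

ℤ_11 = {x ∈ ℚ_11 : v_11(x) ≥ 0} and ℤ_11^× = {x ∈ ℤ_11 : v_11(x) = 0}. Here v_11(4114) = v_11(num) − v_11(den) = 2; compare against these criteria.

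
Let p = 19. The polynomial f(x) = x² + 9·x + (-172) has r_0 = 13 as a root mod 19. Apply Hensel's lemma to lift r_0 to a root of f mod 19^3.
r_2 = 3300 (mod 6859)

Hensel: r_{i+1} = r_i − f(r_i)·(f′(r_i))^{-1} mod 19^{i+2}, f′(x) = 2x + 9. Iterate:
  r_0 = 13 (mod 19)
  r_1 = 51 (mod 361)
  r_2 = 3300 (mod 6859)
Final: r = 3300 satisfies f(r) ≡ 0 mod 19^3.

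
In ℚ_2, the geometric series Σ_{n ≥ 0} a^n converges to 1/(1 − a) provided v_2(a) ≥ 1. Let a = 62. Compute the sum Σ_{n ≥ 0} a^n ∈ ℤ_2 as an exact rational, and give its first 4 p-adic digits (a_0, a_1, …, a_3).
Σ a^n = 1/(1 − a) = -1/61;  first 4 digits = (1, 1, 0, 1)

v_2(a) = 1 ≥ 1, so the series converges in ℤ_2 to 1/(1 − a) = 1/(1 − 62) = -1/61. Expand this rational in ℤ_2: compute digits iteratively via d_i = x_i mod 2, x_{i+1} = (x_i − d_i)/2. The first 4 digits are (1, 1, 0, 1).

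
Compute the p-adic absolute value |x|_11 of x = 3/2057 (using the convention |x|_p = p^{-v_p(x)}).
|3/2057|_11 = 121

Step 1 — compute v_11(x) by factoring powers of 11 out of the numerator and denominator: v_11(3/2057) = -2. Step 2 — apply |x|_p = p^{-v_p(x)} = 11^{2} = 121.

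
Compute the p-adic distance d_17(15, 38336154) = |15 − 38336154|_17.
d_17(15, 38336154) = 1/1419857

Step 1 — x − y = 15 − 38336154 = -38336139. Step 2 — v_17(-38336139) = 5 (factor: -38336139 = −(17^5 · 27); the sign does not affect v_p). Step 3 — |x − y|_17 = 17^{-5} = 1/1419857.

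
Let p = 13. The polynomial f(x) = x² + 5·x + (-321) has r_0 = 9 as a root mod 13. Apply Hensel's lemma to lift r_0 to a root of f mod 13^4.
r_3 = 9577 (mod 28561)

Hensel: r_{i+1} = r_i − f(r_i)·(f′(r_i))^{-1} mod 13^{i+2}, f′(x) = 2x + 5. Iterate:
  r_0 = 9 (mod 13)
  r_1 = 113 (mod 169)
  r_2 = 789 (mod 2197)
  r_3 = 9577 (mod 28561)
Final: r = 9577 satisfies f(r) ≡ 0 mod 13^4.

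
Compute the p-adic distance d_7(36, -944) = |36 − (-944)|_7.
d_7(36, -944) = 1/49

Step 1 — x − y = 36 − (-944) = 980. Step 2 — v_7(980) = 2 (factor: 980 = (7^2 · 20); the sign does not affect v_p). Step 3 — |x − y|_7 = 7^{-2} = 1/49.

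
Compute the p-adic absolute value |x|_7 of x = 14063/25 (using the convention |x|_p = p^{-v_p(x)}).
|14063/25|_7 = 1/343

Step 1 — compute v_7(x) by factoring powers of 7 out of the numerator and denominator: v_7(14063/25) = 3. Step 2 — apply |x|_p = p^{-v_p(x)} = 7^{-3} = 1/343.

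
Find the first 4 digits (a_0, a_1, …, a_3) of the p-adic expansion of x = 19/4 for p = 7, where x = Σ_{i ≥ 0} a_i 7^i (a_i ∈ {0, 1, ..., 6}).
(a_0, …, a_3) = (3, 2, 5, 1)

v_7(19/4) = 0 (numerator and denominator both coprime to 7), so x ∈ ℤ_7^×. Compute digits iteratively via a_i = x_i mod 7, x_{i+1} = (x_i − a_i)/7, with x_0 = x:
  x_0 = 19/4;  a_0 = 3;  x_1 = (x_0 − 3)/7 = 1/4
  x_1 = 1/4;  a_1 = 2;  x_2 = (x_1 − 2)/7 = -1/4
  x_2 = -1/4;  a_2 = 5;  x_3 = (x_2 − 5)/7 = -3/4
  x_3 = -3/4;  a_3 = 1;  x_4 = (x_3 − 1)/7 = -1/4
Digits: (3, 2, 5, 1).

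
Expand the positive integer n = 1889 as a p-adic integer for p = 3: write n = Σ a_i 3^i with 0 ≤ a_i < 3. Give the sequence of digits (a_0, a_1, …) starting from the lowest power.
(a_0, a_1, …) = (2, 2, 2, 0, 2, 1, 2)

Repeated division by 3 gives the digits low-to-high: 1889 = 2 + 2·3^1 + 2·3^2 + 2·3^4 + 1·3^5 + 2·3^6. Digit sequence: (2, 2, 2, 0, 2, 1, 2).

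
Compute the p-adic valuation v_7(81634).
v_7(81634) = 4

v_7(n) is the largest exponent k such that 7^k divides n. Factor out: 81634 = 7^4 · 34. (Sign doesn't affect v_p.) So v_7(81634) = 4.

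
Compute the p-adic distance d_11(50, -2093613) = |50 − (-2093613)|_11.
d_11(50, -2093613) = 1/161051

Step 1 — x − y = 50 − (-2093613) = 2093663. Step 2 — v_11(2093663) = 5 (factor: 2093663 = (11^5 · 13); the sign does not affect v_p). Step 3 — |x − y|_11 = 11^{-5} = 1/161051.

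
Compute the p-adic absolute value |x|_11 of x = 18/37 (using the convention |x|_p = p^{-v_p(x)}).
|18/37|_11 = 1

Step 1 — compute v_11(x) by factoring powers of 11 out of the numerator and denominator: v_11(18/37) = 0. Step 2 — apply |x|_p = p^{-v_p(x)} = 11^{0} = 1.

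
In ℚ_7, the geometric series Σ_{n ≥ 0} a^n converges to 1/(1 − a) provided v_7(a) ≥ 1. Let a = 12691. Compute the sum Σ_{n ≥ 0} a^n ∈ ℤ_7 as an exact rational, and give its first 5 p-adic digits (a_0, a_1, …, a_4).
Σ a^n = 1/(1 − a) = -1/12690;  first 5 digits = (1, 0, 0, 2, 5)

v_7(a) = 3 ≥ 1, so the series converges in ℤ_7 to 1/(1 − a) = 1/(1 − 12691) = -1/12690. Expand this rational in ℤ_7: compute digits iteratively via d_i = x_i mod 7, x_{i+1} = (x_i − d_i)/7. The first 5 digits are (1, 0, 0, 2, 5).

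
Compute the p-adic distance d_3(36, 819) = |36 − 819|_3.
d_3(36, 819) = 1/27

Step 1 — x − y = 36 − 819 = -783. Step 2 — v_3(-783) = 3 (factor: -783 = −(3^3 · 29); the sign does not affect v_p). Step 3 — |x − y|_3 = 3^{-3} = 1/27.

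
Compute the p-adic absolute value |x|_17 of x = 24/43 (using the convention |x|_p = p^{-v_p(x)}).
|24/43|_17 = 1

Step 1 — compute v_17(x) by factoring powers of 17 out of the numerator and denominator: v_17(24/43) = 0. Step 2 — apply |x|_p = p^{-v_p(x)} = 17^{0} = 1.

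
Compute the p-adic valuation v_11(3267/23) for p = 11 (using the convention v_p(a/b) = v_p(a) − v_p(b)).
v_11(3267/23) = 2

Factor powers of 11 from the numerator and denominator of the reduced fraction: 3267 = 11^2 · 27 and 23 = 11^0 · 23. Apply v_p(a/b) = v_p(a) − v_p(b): v_11(3267/23) = 2 − 0 = 2.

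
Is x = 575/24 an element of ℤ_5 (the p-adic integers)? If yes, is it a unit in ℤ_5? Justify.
x ∈ ℤ_5 but not a unit; v_5(x) = 2 > 0

ℤ_5 = {x ∈ ℚ_5 : v_5(x) ≥ 0} and ℤ_5^× = {x ∈ ℤ_5 : v_5(x) = 0}. Here v_5(575/24) = v_5(num) − v_5(den) = 2; compare against these criteria.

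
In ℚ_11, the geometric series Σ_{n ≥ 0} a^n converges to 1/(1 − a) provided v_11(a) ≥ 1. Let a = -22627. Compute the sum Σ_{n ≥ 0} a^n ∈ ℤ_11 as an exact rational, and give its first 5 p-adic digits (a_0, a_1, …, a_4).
Σ a^n = 1/(1 − a) = 1/22628;  first 5 digits = (1, 0, 0, 5, 9)

v_11(a) = 3 ≥ 1, so the series converges in ℤ_11 to 1/(1 − a) = 1/(1 − (-22627)) = 1/22628. Expand this rational in ℤ_11: compute digits iteratively via d_i = x_i mod 11, x_{i+1} = (x_i − d_i)/11. The first 5 digits are (1, 0, 0, 5, 9).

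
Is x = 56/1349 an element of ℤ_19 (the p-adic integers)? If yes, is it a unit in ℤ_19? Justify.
x ∉ ℤ_19 (v_19(x) = -1 < 0)

ℤ_19 = {x ∈ ℚ_19 : v_19(x) ≥ 0} and ℤ_19^× = {x ∈ ℤ_19 : v_19(x) = 0}. Here v_19(56/1349) = v_19(num) − v_19(den) = -1; compare against these criteria.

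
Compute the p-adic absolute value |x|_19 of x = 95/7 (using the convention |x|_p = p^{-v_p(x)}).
|95/7|_19 = 1/19

Step 1 — compute v_19(x) by factoring powers of 19 out of the numerator and denominator: v_19(95/7) = 1. Step 2 — apply |x|_p = p^{-v_p(x)} = 19^{-1} = 1/19.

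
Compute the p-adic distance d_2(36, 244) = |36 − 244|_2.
d_2(36, 244) = 1/16

Step 1 — x − y = 36 − 244 = -208. Step 2 — v_2(-208) = 4 (factor: -208 = −(2^4 · 13); the sign does not affect v_p). Step 3 — |x − y|_2 = 2^{-4} = 1/16.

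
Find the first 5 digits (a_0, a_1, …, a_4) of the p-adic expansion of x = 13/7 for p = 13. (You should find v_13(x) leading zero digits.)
(a_0, …, a_4) = (0, 2, 11, 1, 11)

v_13(13/7) = 1, so a_0 = ... = a_0 = 0. Factor out: x = 13^1 · u with u = 1/7 a unit in ℤ_13. Expand u iteratively via a_{v+i} = u_i mod 13, u_{i+1} = (u_i − a_{v+i})/13:
  u_0 = 1/7;  a_1 = 2;  u_1 = (u_0 − 2)/13 = -1/7
  u_1 = -1/7;  a_2 = 11;  u_2 = (u_1 − 11)/13 = -6/7
  u_2 = -6/7;  a_3 = 1;  u_3 = (u_2 − 1)/13 = -1/7
  u_3 = -1/7;  a_4 = 11;  u_4 = (u_3 − 11)/13 = -6/7
Digits: (0, 2, 11, 1, 11).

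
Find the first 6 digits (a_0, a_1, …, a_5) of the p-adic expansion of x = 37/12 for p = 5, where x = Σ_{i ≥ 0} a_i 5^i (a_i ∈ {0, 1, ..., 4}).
(a_0, …, a_5) = (1, 0, 3, 4, 2, 4)

v_5(37/12) = 0 (numerator and denominator both coprime to 5), so x ∈ ℤ_5^×. Compute digits iteratively via a_i = x_i mod 5, x_{i+1} = (x_i − a_i)/5, with x_0 = x:
  x_0 = 37/12;  a_0 = 1;  x_1 = (x_0 − 1)/5 = 5/12
  x_1 = 5/12;  a_1 = 0;  x_2 = (x_1 − 0)/5 = 1/12
  x_2 = 1/12;  a_2 = 3;  x_3 = (x_2 − 3)/5 = -7/12
  x_3 = -7/12;  a_3 = 4;  x_4 = (x_3 − 4)/5 = -11/12
  x_4 = -11/12;  a_4 = 2;  x_5 = (x_4 − 2)/5 = -7/12
  x_5 = -7/12;  a_5 = 4;  x_6 = (x_5 − 4)/5 = -11/12
Digits: (1, 0, 3, 4, 2, 4).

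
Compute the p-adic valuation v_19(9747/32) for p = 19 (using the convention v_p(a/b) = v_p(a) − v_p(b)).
v_19(9747/32) = 2

Factor powers of 19 from the numerator and denominator of the reduced fraction: 9747 = 19^2 · 27 and 32 = 19^0 · 32. Apply v_p(a/b) = v_p(a) − v_p(b): v_19(9747/32) = 2 − 0 = 2.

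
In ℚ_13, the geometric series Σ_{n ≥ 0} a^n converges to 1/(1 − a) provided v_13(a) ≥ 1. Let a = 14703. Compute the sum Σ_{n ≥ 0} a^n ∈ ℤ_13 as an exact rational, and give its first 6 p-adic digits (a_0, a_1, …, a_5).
Σ a^n = 1/(1 − a) = -1/14702;  first 6 digits = (1, 0, 9, 6, 3, 10)

v_13(a) = 2 ≥ 1, so the series converges in ℤ_13 to 1/(1 − a) = 1/(1 − 14703) = -1/14702. Expand this rational in ℤ_13: compute digits iteratively via d_i = x_i mod 13, x_{i+1} = (x_i − d_i)/13. The first 6 digits are (1, 0, 9, 6, 3, 10).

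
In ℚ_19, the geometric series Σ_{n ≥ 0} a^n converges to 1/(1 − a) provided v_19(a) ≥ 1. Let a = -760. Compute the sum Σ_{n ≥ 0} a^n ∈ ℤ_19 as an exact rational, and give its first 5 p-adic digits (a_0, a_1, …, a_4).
Σ a^n = 1/(1 − a) = 1/761;  first 5 digits = (1, 17, 1, 0, 15)

v_19(a) = 1 ≥ 1, so the series converges in ℤ_19 to 1/(1 − a) = 1/(1 − (-760)) = 1/761. Expand this rational in ℤ_19: compute digits iteratively via d_i = x_i mod 19, x_{i+1} = (x_i − d_i)/19. The first 5 digits are (1, 17, 1, 0, 15).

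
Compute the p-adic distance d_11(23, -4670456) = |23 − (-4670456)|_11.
d_11(23, -4670456) = 1/161051

Step 1 — x − y = 23 − (-4670456) = 4670479. Step 2 — v_11(4670479) = 5 (factor: 4670479 = (11^5 · 29); the sign does not affect v_p). Step 3 — |x − y|_11 = 11^{-5} = 1/161051.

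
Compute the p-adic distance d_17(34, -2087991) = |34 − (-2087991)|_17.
d_17(34, -2087991) = 1/83521

Step 1 — x − y = 34 − (-2087991) = 2088025. Step 2 — v_17(2088025) = 4 (factor: 2088025 = (17^4 · 25); the sign does not affect v_p). Step 3 — |x − y|_17 = 17^{-4} = 1/83521.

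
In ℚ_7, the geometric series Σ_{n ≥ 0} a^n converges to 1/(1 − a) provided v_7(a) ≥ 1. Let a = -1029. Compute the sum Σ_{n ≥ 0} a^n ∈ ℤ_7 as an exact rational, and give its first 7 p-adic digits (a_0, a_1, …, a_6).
Σ a^n = 1/(1 − a) = 1/1030;  first 7 digits = (1, 0, 0, 4, 6, 6, 1)

v_7(a) = 3 ≥ 1, so the series converges in ℤ_7 to 1/(1 − a) = 1/(1 − (-1029)) = 1/1030. Expand this rational in ℤ_7: compute digits iteratively via d_i = x_i mod 7, x_{i+1} = (x_i − d_i)/7. The first 7 digits are (1, 0, 0, 4, 6, 6, 1).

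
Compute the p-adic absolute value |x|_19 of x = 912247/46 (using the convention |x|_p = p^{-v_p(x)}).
|912247/46|_19 = 1/130321

Step 1 — compute v_19(x) by factoring powers of 19 out of the numerator and denominator: v_19(912247/46) = 4. Step 2 — apply |x|_p = p^{-v_p(x)} = 19^{-4} = 1/130321.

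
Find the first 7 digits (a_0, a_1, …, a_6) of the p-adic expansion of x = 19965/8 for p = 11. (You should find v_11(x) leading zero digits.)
(a_0, …, a_6) = (0, 0, 0, 6, 1, 4, 1)

v_11(19965/8) = 3, so a_0 = ... = a_2 = 0. Factor out: x = 11^3 · u with u = 15/8 a unit in ℤ_11. Expand u iteratively via a_{v+i} = u_i mod 11, u_{i+1} = (u_i − a_{v+i})/11:
  u_0 = 15/8;  a_3 = 6;  u_1 = (u_0 − 6)/11 = -3/8
  u_1 = -3/8;  a_4 = 1;  u_2 = (u_1 − 1)/11 = -1/8
  u_2 = -1/8;  a_5 = 4;  u_3 = (u_2 − 4)/11 = -3/8
  u_3 = -3/8;  a_6 = 1;  u_4 = (u_3 − 1)/11 = -1/8
Digits: (0, 0, 0, 6, 1, 4, 1).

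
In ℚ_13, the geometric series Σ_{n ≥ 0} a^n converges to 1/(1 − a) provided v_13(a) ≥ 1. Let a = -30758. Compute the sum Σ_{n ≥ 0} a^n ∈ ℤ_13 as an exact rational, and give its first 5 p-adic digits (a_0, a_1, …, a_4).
Σ a^n = 1/(1 − a) = 1/30759;  first 5 digits = (1, 0, 0, 12, 11)

v_13(a) = 3 ≥ 1, so the series converges in ℤ_13 to 1/(1 − a) = 1/(1 − (-30758)) = 1/30759. Expand this rational in ℤ_13: compute digits iteratively via d_i = x_i mod 13, x_{i+1} = (x_i − d_i)/13. The first 5 digits are (1, 0, 0, 12, 11).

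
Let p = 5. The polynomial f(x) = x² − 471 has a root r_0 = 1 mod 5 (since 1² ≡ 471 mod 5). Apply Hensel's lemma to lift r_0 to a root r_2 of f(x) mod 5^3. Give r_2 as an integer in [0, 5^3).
r_2 = 61 (mod 125)

Hensel's recurrence: r_{i+1} = r_i − f(r_i)·(f′(r_i))^{-1} mod 5^{i+2}, with f′(x) = 2x. Iterate:
  r_0 = 1 (mod 5)
  r_1 = 11 (mod 25)
  r_2 = 61 (mod 125)
Final: r_2 = 61, and one checks f(r_2) ≡ 0 mod 5^3.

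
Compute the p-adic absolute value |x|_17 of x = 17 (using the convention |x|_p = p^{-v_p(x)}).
|17|_17 = 1/17

Step 1 — compute v_17(x) by factoring powers of 17 out of the numerator and denominator: v_17(17) = 1. Step 2 — apply |x|_p = p^{-v_p(x)} = 17^{-1} = 1/17.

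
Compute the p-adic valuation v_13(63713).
v_13(63713) = 3

v_13(n) is the largest exponent k such that 13^k divides n. Factor out: 63713 = 13^3 · 29. (Sign doesn't affect v_p.) So v_13(63713) = 3.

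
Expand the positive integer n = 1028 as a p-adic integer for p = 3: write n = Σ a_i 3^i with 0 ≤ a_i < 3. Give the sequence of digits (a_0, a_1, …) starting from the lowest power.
(a_0, a_1, …) = (2, 0, 0, 2, 0, 1, 1)

Repeated division by 3 gives the digits low-to-high: 1028 = 2 + 2·3^3 + 1·3^5 + 1·3^6. Digit sequence: (2, 0, 0, 2, 0, 1, 1).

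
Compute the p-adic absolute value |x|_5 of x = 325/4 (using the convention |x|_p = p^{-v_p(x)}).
|325/4|_5 = 1/25

Step 1 — compute v_5(x) by factoring powers of 5 out of the numerator and denominator: v_5(325/4) = 2. Step 2 — apply |x|_p = p^{-v_p(x)} = 5^{-2} = 1/25.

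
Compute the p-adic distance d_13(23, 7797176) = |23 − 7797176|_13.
d_13(23, 7797176) = 1/371293

Step 1 — x − y = 23 − 7797176 = -7797153. Step 2 — v_13(-7797153) = 5 (factor: -7797153 = −(13^5 · 21); the sign does not affect v_p). Step 3 — |x − y|_13 = 13^{-5} = 1/371293.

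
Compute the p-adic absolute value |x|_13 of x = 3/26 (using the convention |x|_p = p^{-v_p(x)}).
|3/26|_13 = 13

Step 1 — compute v_13(x) by factoring powers of 13 out of the numerator and denominator: v_13(3/26) = -1. Step 2 — apply |x|_p = p^{-v_p(x)} = 13^{1} = 13.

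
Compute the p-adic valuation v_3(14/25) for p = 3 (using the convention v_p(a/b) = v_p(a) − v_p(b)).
v_3(14/25) = 0

Factor powers of 3 from the numerator and denominator of the reduced fraction: 14 = 3^0 · 14 and 25 = 3^0 · 25. Apply v_p(a/b) = v_p(a) − v_p(b): v_3(14/25) = 0 − 0 = 0.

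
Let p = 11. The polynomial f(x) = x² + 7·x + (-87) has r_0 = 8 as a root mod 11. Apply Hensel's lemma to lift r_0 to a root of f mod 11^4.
r_3 = 12922 (mod 14641)

Hensel: r_{i+1} = r_i − f(r_i)·(f′(r_i))^{-1} mod 11^{i+2}, f′(x) = 2x + 7. Iterate:
  r_0 = 8 (mod 11)
  r_1 = 96 (mod 121)
  r_2 = 943 (mod 1331)
  r_3 = 12922 (mod 14641)
Final: r = 12922 satisfies f(r) ≡ 0 mod 11^4.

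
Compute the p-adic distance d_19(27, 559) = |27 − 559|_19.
d_19(27, 559) = 1/19

Step 1 — x − y = 27 − 559 = -532. Step 2 — v_19(-532) = 1 (factor: -532 = −(19^1 · 28); the sign does not affect v_p). Step 3 — |x − y|_19 = 19^{-1} = 1/19.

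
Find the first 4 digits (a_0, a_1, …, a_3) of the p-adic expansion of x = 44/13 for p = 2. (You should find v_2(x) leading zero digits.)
(a_0, …, a_3) = (0, 0, 1, 1)

v_2(44/13) = 2, so a_0 = ... = a_1 = 0. Factor out: x = 2^2 · u with u = 11/13 a unit in ℤ_2. Expand u iteratively via a_{v+i} = u_i mod 2, u_{i+1} = (u_i − a_{v+i})/2:
  u_0 = 11/13;  a_2 = 1;  u_1 = (u_0 − 1)/2 = -1/13
  u_1 = -1/13;  a_3 = 1;  u_2 = (u_1 − 1)/2 = -7/13
Digits: (0, 0, 1, 1).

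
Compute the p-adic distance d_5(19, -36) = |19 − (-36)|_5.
d_5(19, -36) = 1/5

Step 1 — x − y = 19 − (-36) = 55. Step 2 — v_5(55) = 1 (factor: 55 = (5^1 · 11); the sign does not affect v_p). Step 3 — |x − y|_5 = 5^{-1} = 1/5.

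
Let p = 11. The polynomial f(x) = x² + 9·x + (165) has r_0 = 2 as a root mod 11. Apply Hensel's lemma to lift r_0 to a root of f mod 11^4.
r_3 = 13521 (mod 14641)

Hensel: r_{i+1} = r_i − f(r_i)·(f′(r_i))^{-1} mod 11^{i+2}, f′(x) = 2x + 9. Iterate:
  r_0 = 2 (mod 11)
  r_1 = 90 (mod 121)
  r_2 = 211 (mod 1331)
  r_3 = 13521 (mod 14641)
Final: r = 13521 satisfies f(r) ≡ 0 mod 11^4.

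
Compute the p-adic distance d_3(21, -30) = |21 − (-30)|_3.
d_3(21, -30) = 1/3

Step 1 — x − y = 21 − (-30) = 51. Step 2 — v_3(51) = 1 (factor: 51 = (3^1 · 17); the sign does not affect v_p). Step 3 — |x − y|_3 = 3^{-1} = 1/3.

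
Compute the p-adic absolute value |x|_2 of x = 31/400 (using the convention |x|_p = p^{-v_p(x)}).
|31/400|_2 = 16

Step 1 — compute v_2(x) by factoring powers of 2 out of the numerator and denominator: v_2(31/400) = -4. Step 2 — apply |x|_p = p^{-v_p(x)} = 2^{4} = 16.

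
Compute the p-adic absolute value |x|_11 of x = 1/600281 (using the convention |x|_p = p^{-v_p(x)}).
|1/600281|_11 = 14641

Step 1 — compute v_11(x) by factoring powers of 11 out of the numerator and denominator: v_11(1/600281) = -4. Step 2 — apply |x|_p = p^{-v_p(x)} = 11^{4} = 14641.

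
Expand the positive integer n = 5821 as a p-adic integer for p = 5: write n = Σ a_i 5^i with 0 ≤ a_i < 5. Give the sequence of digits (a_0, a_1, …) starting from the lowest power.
(a_0, a_1, …) = (1, 4, 2, 1, 4, 1)

Repeated division by 5 gives the digits low-to-high: 5821 = 1 + 4·5^1 + 2·5^2 + 1·5^3 + 4·5^4 + 1·5^5. Digit sequence: (1, 4, 2, 1, 4, 1).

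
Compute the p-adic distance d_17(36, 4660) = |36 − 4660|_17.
d_17(36, 4660) = 1/289

Step 1 — x − y = 36 − 4660 = -4624. Step 2 — v_17(-4624) = 2 (factor: -4624 = −(17^2 · 16); the sign does not affect v_p). Step 3 — |x − y|_17 = 17^{-2} = 1/289.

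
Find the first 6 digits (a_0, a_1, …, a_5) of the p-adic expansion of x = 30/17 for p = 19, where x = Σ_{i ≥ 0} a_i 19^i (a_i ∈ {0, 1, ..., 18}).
(a_0, …, a_5) = (4, 1, 10, 14, 16, 17)

v_19(30/17) = 0 (numerator and denominator both coprime to 19), so x ∈ ℤ_19^×. Compute digits iteratively via a_i = x_i mod 19, x_{i+1} = (x_i − a_i)/19, with x_0 = x:
  x_0 = 30/17;  a_0 = 4;  x_1 = (x_0 − 4)/19 = -2/17
  x_1 = -2/17;  a_1 = 1;  x_2 = (x_1 − 1)/19 = -1/17
  x_2 = -1/17;  a_2 = 10;  x_3 = (x_2 − 10)/19 = -9/17
  x_3 = -9/17;  a_3 = 14;  x_4 = (x_3 − 14)/19 = -13/17
  x_4 = -13/17;  a_4 = 16;  x_5 = (x_4 − 16)/19 = -15/17
  x_5 = -15/17;  a_5 = 17;  x_6 = (x_5 − 17)/19 = -16/17
Digits: (4, 1, 10, 14, 16, 17).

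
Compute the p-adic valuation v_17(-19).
v_17(-19) = 0

v_17(n) is the largest exponent k such that 17^k divides n. Factor out: -19 = -17^0 · 19. (Sign doesn't affect v_p.) So v_17(-19) = 0.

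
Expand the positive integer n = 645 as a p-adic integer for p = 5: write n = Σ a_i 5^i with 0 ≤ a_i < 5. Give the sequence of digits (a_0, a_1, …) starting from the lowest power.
(a_0, a_1, …) = (0, 4, 0, 0, 1)

Repeated division by 5 gives the digits low-to-high: 645 = 4·5^1 + 1·5^4. Digit sequence: (0, 4, 0, 0, 1).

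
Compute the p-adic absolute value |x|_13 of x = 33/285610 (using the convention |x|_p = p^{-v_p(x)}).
|33/285610|_13 = 28561

Step 1 — compute v_13(x) by factoring powers of 13 out of the numerator and denominator: v_13(33/285610) = -4. Step 2 — apply |x|_p = p^{-v_p(x)} = 13^{4} = 28561.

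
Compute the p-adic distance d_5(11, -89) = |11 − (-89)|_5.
d_5(11, -89) = 1/25

Step 1 — x − y = 11 − (-89) = 100. Step 2 — v_5(100) = 2 (factor: 100 = (5^2 · 4); the sign does not affect v_p). Step 3 — |x − y|_5 = 5^{-2} = 1/25.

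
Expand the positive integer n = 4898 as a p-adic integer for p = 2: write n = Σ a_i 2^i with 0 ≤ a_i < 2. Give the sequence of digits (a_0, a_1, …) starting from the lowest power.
(a_0, a_1, …) = (0, 1, 0, 0, 0, 1, 0, 0, 1, 1, 0, 0, 1)

Repeated division by 2 gives the digits low-to-high: 4898 = 1·2^1 + 1·2^5 + 1·2^8 + 1·2^9 + 1·2^12. Digit sequence: (0, 1, 0, 0, 0, 1, 0, 0, 1, 1, 0, 0, 1).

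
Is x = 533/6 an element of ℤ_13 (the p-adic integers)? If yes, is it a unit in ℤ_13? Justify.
x ∈ ℤ_13 but not a unit; v_13(x) = 1 > 0

ℤ_13 = {x ∈ ℚ_13 : v_13(x) ≥ 0} and ℤ_13^× = {x ∈ ℤ_13 : v_13(x) = 0}. Here v_13(533/6) = v_13(num) − v_13(den) = 1; compare against these criteria.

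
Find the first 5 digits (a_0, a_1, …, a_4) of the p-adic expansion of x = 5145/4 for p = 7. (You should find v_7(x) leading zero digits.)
(a_0, …, a_4) = (0, 0, 0, 2, 2)

v_7(5145/4) = 3, so a_0 = ... = a_2 = 0. Factor out: x = 7^3 · u with u = 15/4 a unit in ℤ_7. Expand u iteratively via a_{v+i} = u_i mod 7, u_{i+1} = (u_i − a_{v+i})/7:
  u_0 = 15/4;  a_3 = 2;  u_1 = (u_0 − 2)/7 = 1/4
  u_1 = 1/4;  a_4 = 2;  u_2 = (u_1 − 2)/7 = -1/4
Digits: (0, 0, 0, 2, 2).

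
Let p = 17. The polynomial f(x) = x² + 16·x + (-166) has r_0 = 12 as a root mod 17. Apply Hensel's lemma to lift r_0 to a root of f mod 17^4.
r_3 = 80711 (mod 83521)

Hensel: r_{i+1} = r_i − f(r_i)·(f′(r_i))^{-1} mod 17^{i+2}, f′(x) = 2x + 16. Iterate:
  r_0 = 12 (mod 17)
  r_1 = 80 (mod 289)
  r_2 = 2103 (mod 4913)
  r_3 = 80711 (mod 83521)
Final: r = 80711 satisfies f(r) ≡ 0 mod 17^4.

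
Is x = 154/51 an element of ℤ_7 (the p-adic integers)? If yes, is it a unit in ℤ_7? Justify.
x ∈ ℤ_7 but not a unit; v_7(x) = 1 > 0

ℤ_7 = {x ∈ ℚ_7 : v_7(x) ≥ 0} and ℤ_7^× = {x ∈ ℤ_7 : v_7(x) = 0}. Here v_7(154/51) = v_7(num) − v_7(den) = 1; compare against these criteria.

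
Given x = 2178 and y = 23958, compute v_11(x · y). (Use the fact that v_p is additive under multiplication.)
v_11(52180524) = 5

v_p(x) = 2 (factor: 2178 = 11^2 · 18); v_p(y) = 3 (factor: 23958 = 11^3 · 18). Additivity: v_p(xy) = v_p(x) + v_p(y) = 2 + 3 = 5. (Direct check: xy = 52180524 = 11^5 · (324).)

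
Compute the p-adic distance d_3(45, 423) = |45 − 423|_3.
d_3(45, 423) = 1/27

Step 1 — x − y = 45 − 423 = -378. Step 2 — v_3(-378) = 3 (factor: -378 = −(3^3 · 14); the sign does not affect v_p). Step 3 — |x − y|_3 = 3^{-3} = 1/27.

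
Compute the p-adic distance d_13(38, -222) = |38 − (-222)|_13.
d_13(38, -222) = 1/13

Step 1 — x − y = 38 − (-222) = 260. Step 2 — v_13(260) = 1 (factor: 260 = (13^1 · 20); the sign does not affect v_p). Step 3 — |x − y|_13 = 13^{-1} = 1/13.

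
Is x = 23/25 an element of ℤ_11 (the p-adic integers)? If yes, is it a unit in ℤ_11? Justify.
x ∈ ℤ_11^× (unit); v_11(x) = 0

ℤ_11 = {x ∈ ℚ_11 : v_11(x) ≥ 0} and ℤ_11^× = {x ∈ ℤ_11 : v_11(x) = 0}. Here v_11(23/25) = v_11(num) − v_11(den) = 0; compare against these criteria.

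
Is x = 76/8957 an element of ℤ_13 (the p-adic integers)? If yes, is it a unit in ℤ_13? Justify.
x ∉ ℤ_13 (v_13(x) = -2 < 0)

ℤ_13 = {x ∈ ℚ_13 : v_13(x) ≥ 0} and ℤ_13^× = {x ∈ ℤ_13 : v_13(x) = 0}. Here v_13(76/8957) = v_13(num) − v_13(den) = -2; compare against these criteria.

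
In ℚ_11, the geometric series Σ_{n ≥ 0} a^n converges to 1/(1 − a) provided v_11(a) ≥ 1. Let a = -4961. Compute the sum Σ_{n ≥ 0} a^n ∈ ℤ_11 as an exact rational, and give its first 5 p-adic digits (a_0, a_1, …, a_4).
Σ a^n = 1/(1 − a) = 1/4962;  first 5 digits = (1, 0, 3, 7, 8)

v_11(a) = 2 ≥ 1, so the series converges in ℤ_11 to 1/(1 − a) = 1/(1 − (-4961)) = 1/4962. Expand this rational in ℤ_11: compute digits iteratively via d_i = x_i mod 11, x_{i+1} = (x_i − d_i)/11. The first 5 digits are (1, 0, 3, 7, 8).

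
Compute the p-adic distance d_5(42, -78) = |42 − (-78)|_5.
d_5(42, -78) = 1/5

Step 1 — x − y = 42 − (-78) = 120. Step 2 — v_5(120) = 1 (factor: 120 = (5^1 · 24); the sign does not affect v_p). Step 3 — |x − y|_5 = 5^{-1} = 1/5.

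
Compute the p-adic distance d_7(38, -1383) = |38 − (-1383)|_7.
d_7(38, -1383) = 1/49

Step 1 — x − y = 38 − (-1383) = 1421. Step 2 — v_7(1421) = 2 (factor: 1421 = (7^2 · 29); the sign does not affect v_p). Step 3 — |x − y|_7 = 7^{-2} = 1/49.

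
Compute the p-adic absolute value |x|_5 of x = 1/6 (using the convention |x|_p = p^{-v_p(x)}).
|1/6|_5 = 1

Step 1 — compute v_5(x) by factoring powers of 5 out of the numerator and denominator: v_5(1/6) = 0. Step 2 — apply |x|_p = p^{-v_p(x)} = 5^{0} = 1.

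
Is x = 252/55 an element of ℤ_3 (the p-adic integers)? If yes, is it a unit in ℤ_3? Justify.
x ∈ ℤ_3 but not a unit; v_3(x) = 2 > 0

ℤ_3 = {x ∈ ℚ_3 : v_3(x) ≥ 0} and ℤ_3^× = {x ∈ ℤ_3 : v_3(x) = 0}. Here v_3(252/55) = v_3(num) − v_3(den) = 2; compare against these criteria.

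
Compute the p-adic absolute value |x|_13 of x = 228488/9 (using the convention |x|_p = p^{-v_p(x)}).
|228488/9|_13 = 1/28561

Step 1 — compute v_13(x) by factoring powers of 13 out of the numerator and denominator: v_13(228488/9) = 4. Step 2 — apply |x|_p = p^{-v_p(x)} = 13^{-4} = 1/28561.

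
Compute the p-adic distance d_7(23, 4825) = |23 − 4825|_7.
d_7(23, 4825) = 1/2401

Step 1 — x − y = 23 − 4825 = -4802. Step 2 — v_7(-4802) = 4 (factor: -4802 = −(7^4 · 2); the sign does not affect v_p). Step 3 — |x − y|_7 = 7^{-4} = 1/2401.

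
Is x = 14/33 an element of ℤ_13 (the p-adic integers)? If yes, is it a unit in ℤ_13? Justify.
x ∈ ℤ_13^× (unit); v_13(x) = 0

ℤ_13 = {x ∈ ℚ_13 : v_13(x) ≥ 0} and ℤ_13^× = {x ∈ ℤ_13 : v_13(x) = 0}. Here v_13(14/33) = v_13(num) − v_13(den) = 0; compare against these criteria.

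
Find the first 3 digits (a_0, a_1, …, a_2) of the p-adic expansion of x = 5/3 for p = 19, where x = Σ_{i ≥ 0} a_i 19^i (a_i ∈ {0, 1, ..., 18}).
(a_0, …, a_2) = (8, 6, 6)

v_19(5/3) = 0 (numerator and denominator both coprime to 19), so x ∈ ℤ_19^×. Compute digits iteratively via a_i = x_i mod 19, x_{i+1} = (x_i − a_i)/19, with x_0 = x:
  x_0 = 5/3;  a_0 = 8;  x_1 = (x_0 − 8)/19 = -1/3
  x_1 = -1/3;  a_1 = 6;  x_2 = (x_1 − 6)/19 = -1/3
  x_2 = -1/3;  a_2 = 6;  x_3 = (x_2 − 6)/19 = -1/3
Digits: (8, 6, 6).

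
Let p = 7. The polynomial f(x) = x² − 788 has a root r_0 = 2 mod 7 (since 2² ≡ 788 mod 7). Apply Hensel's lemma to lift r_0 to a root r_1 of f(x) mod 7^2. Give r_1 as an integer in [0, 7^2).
r_1 = 2 (mod 49)

Hensel's recurrence: r_{i+1} = r_i − f(r_i)·(f′(r_i))^{-1} mod 7^{i+2}, with f′(x) = 2x. Iterate:
  r_0 = 2 (mod 7)
  r_1 = 2 (mod 49)
Final: r_1 = 2, and one checks f(r_1) ≡ 0 mod 7^2.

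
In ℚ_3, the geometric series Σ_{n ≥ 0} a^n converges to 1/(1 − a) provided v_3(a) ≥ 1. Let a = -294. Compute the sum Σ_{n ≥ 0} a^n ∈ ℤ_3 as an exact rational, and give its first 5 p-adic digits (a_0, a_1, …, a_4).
Σ a^n = 1/(1 − a) = 1/295;  first 5 digits = (1, 1, 1, 2, 2)

v_3(a) = 1 ≥ 1, so the series converges in ℤ_3 to 1/(1 − a) = 1/(1 − (-294)) = 1/295. Expand this rational in ℤ_3: compute digits iteratively via d_i = x_i mod 3, x_{i+1} = (x_i − d_i)/3. The first 5 digits are (1, 1, 1, 2, 2).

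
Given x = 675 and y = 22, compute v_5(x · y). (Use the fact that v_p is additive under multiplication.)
v_5(14850) = 2

v_p(x) = 2 (factor: 675 = 5^2 · 27); v_p(y) = 0 (factor: 22 = 5^0 · 22). Additivity: v_p(xy) = v_p(x) + v_p(y) = 2 + 0 = 2. (Direct check: xy = 14850 = 5^2 · (594).)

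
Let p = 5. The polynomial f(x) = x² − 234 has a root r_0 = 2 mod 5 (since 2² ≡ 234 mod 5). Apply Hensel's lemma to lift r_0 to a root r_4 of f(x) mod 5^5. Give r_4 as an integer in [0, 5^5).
r_4 = 2147 (mod 3125)

Hensel's recurrence: r_{i+1} = r_i − f(r_i)·(f′(r_i))^{-1} mod 5^{i+2}, with f′(x) = 2x. Iterate:
  r_0 = 2 (mod 5)
  r_1 = 22 (mod 25)
  r_2 = 22 (mod 125)
  r_3 = 272 (mod 625)
  r_4 = 2147 (mod 3125)
Final: r_4 = 2147, and one checks f(r_4) ≡ 0 mod 5^5.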